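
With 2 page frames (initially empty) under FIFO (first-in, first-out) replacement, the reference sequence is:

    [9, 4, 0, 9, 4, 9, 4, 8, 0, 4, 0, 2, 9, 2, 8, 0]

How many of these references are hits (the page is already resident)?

9 → fault, frames [9]
4 → fault, frames [9, 4]
0 → fault, evict 9, frames [4, 0]
9 → fault, evict 4, frames [0, 9]
4 → fault, evict 0, frames [9, 4]
9 → hit
4 → hit
8 → fault, evict 9, frames [4, 8]
0 → fault, evict 4, frames [8, 0]
4 → fault, evict 8, frames [0, 4]
0 → hit
2 → fault, evict 0, frames [4, 2]
9 → fault, evict 4, frames [2, 9]
2 → hit
8 → fault, evict 2, frames [9, 8]
0 → fault, evict 9, frames [8, 0]
Hits: 4.

4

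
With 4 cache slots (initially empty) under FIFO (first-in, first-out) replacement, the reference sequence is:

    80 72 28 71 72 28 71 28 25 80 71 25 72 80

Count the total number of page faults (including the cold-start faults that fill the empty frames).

7

80 -> miss, frames [80]
72 -> miss, frames [80, 72]
28 -> miss, frames [80, 72, 28]
71 -> miss, frames [80, 72, 28, 71]
72 -> hit
28 -> hit
71 -> hit
28 -> hit
25 -> miss, evict 80, frames [72, 28, 71, 25]
80 -> miss, evict 72, frames [28, 71, 25, 80]
71 -> hit
25 -> hit
72 -> miss, evict 28, frames [71, 25, 80, 72]
80 -> hit
Page faults: 7.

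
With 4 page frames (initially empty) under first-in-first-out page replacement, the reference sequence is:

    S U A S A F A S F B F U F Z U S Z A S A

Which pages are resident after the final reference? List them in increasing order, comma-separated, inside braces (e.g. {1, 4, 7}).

{A, S, U, Z}

S: miss, frames {S}
U: miss, frames {S,U}
A: miss, frames {S,U,A}
S: hit
A: hit
F: miss, frames {S,U,A,F}
A: hit
S: hit
F: hit
B: miss, evict S, frames {U,A,F,B}
F: hit
U: hit
F: hit
Z: miss, evict U, frames {A,F,B,Z}
U: miss, evict A, frames {F,B,Z,U}
S: miss, evict F, frames {B,Z,U,S}
Z: hit
A: miss, evict B, frames {Z,U,S,A}
S: hit
A: hit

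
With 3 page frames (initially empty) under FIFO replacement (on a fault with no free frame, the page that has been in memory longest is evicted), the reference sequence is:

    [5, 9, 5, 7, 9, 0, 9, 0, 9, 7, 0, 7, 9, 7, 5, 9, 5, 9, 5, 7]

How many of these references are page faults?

5: fault, frames [5]
9: fault, frames [5, 9]
5: hit
7: fault, frames [5, 9, 7]
9: hit
0: fault, evict 5, frames [9, 7, 0]
9: hit
0: hit
9: hit
7: hit
0: hit
7: hit
9: hit
7: hit
5: fault, evict 9, frames [7, 0, 5]
9: fault, evict 7, frames [0, 5, 9]
5: hit
9: hit
5: hit
7: fault, evict 0, frames [5, 9, 7]
Page faults: 7.

7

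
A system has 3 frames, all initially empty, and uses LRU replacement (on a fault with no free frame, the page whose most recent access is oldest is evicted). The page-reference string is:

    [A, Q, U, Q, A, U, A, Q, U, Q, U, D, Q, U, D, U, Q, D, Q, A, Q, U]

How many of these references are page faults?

A → fault, frames [A]
Q → fault, frames [A, Q]
U → fault, frames [A, Q, U]
Q → hit
A → hit
U → hit
A → hit
Q → hit
U → hit
Q → hit
U → hit
D → fault, evict A, frames [Q, U, D]
Q → hit
U → hit
D → hit
U → hit
Q → hit
D → hit
Q → hit
A → fault, evict U, frames [D, Q, A]
Q → hit
U → fault, evict D, frames [A, Q, U]
Page faults: 6.

6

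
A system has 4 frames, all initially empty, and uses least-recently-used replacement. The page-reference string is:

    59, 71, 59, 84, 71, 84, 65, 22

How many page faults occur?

5

59 -> fault, frames [59]
71 -> fault, frames [59, 71]
59 -> hit
84 -> fault, frames [71, 59, 84]
71 -> hit
84 -> hit
65 -> fault, frames [59, 71, 84, 65]
22 -> fault, evict 59, frames [71, 84, 65, 22]
Page faults: 5.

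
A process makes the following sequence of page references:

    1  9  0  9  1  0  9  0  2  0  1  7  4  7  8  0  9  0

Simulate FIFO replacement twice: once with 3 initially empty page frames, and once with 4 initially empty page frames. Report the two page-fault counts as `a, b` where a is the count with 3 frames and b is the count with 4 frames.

10, 9

3 frames: F F F . . . . . F . F F F . F F F . → 10 faults.
4 frames: F F F . . . . . F . . F F . F F F . → 9 faults.
9 < 10: adding a frame reduced faults, as is typical.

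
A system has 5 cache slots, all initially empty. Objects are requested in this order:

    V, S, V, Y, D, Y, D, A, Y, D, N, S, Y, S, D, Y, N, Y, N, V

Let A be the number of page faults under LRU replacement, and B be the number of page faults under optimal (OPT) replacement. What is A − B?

2

Under LRU: F F . F F . . F . . F F . . . . . . . F → 8 faults.
Under OPT: F F . F F . . F . . F . . . . . . . . . → 6 faults.
A − B = 8 − 6 = 2.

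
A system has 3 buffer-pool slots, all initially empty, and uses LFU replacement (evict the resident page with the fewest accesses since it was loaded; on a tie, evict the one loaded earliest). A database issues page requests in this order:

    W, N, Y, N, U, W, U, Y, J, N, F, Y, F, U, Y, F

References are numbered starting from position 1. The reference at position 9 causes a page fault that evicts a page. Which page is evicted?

Y

pos 1: W → fault, frames [W]
pos 2: N → fault, frames [W, N]
pos 3: Y → fault, frames [W, N, Y]
pos 4: N → hit
pos 5: U → fault, evict W, frames [N, Y, U]
pos 6: W → fault, evict Y, frames [N, U, W]
pos 7: U → hit
pos 8: Y → fault, evict W, frames [N, U, Y]
pos 9: J → fault, evict Y, frames [N, U, J]
At position 9, page Y is evicted.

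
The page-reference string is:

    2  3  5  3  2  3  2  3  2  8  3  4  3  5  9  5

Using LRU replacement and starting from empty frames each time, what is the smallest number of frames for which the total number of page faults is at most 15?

f=1: 16 faults
f=2: 9 faults
f=3: 7 faults
f=4: 7 faults
f=5: 6 faults
f=6: 6 faults
Smallest f with faults ≤ 15 is 2.

2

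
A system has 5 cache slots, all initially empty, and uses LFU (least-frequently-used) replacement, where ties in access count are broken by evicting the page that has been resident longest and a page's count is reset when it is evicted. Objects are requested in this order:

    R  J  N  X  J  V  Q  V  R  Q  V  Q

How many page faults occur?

7

R -> fault, frames {R}
J -> fault, frames {R,J}
N -> fault, frames {R,J,N}
X -> fault, frames {R,J,N,X}
J -> hit
V -> fault, frames {R,J,N,X,V}
Q -> fault, evict R, frames {J,N,X,V,Q}
V -> hit
R -> fault, evict N, frames {J,X,V,Q,R}
Q -> hit
V -> hit
Q -> hit
Page faults: 7.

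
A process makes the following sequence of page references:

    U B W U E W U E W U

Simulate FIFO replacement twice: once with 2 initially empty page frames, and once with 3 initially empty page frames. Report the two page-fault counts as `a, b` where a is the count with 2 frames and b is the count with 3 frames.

10, 5

2 frames: F F F F F F F F F F → 10 faults.
3 frames: F F F . F . F . . . → 5 faults.
5 < 10: adding a frame reduced faults, as is typical.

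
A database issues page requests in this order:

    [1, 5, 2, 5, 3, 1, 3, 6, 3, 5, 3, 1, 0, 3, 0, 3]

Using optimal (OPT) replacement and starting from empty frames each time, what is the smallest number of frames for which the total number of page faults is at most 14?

2

f=1: 16 faults
f=2: 9 faults
f=3: 7 faults
f=4: 6 faults
f=5: 6 faults
f=6: 6 faults
Smallest f with faults ≤ 14 is 2.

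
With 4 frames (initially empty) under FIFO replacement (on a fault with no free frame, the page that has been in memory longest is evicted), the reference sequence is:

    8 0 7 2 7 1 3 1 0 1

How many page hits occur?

3

8: miss, frames {8}
0: miss, frames {8,0}
7: miss, frames {8,0,7}
2: miss, frames {8,0,7,2}
7: hit
1: miss, evict 8, frames {0,7,2,1}
3: miss, evict 0, frames {7,2,1,3}
1: hit
0: miss, evict 7, frames {2,1,3,0}
1: hit
Hits: 3.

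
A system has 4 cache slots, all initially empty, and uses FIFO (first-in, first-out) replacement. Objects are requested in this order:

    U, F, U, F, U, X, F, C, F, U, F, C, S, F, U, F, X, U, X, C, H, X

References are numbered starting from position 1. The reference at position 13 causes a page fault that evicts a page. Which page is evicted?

U

pos 1: U: miss, frames [U]
pos 2: F: miss, frames [U, F]
pos 3: U: hit
pos 4: F: hit
pos 5: U: hit
pos 6: X: miss, frames [U, F, X]
pos 7: F: hit
pos 8: C: miss, frames [U, F, X, C]
pos 9: F: hit
pos 10: U: hit
pos 11: F: hit
pos 12: C: hit
pos 13: S: miss, evict U, frames [F, X, C, S]
At position 13, page U is evicted.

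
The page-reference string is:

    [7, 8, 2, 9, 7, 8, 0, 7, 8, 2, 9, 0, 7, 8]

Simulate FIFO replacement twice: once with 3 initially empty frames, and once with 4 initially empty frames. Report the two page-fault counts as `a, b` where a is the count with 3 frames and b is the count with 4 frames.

3 frames: F F F F F F F . . F F . F F → 11 faults.
4 frames: F F F F . . F F F F F F F F → 12 faults.
12 > 11: adding a frame increased faults — Belady's anomaly.

11, 12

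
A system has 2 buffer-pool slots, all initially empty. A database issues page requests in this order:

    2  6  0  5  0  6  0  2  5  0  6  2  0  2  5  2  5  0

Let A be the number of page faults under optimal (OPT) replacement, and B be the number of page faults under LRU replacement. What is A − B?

-2

Under OPT: F F F F . F . F F . F F . . F . . F → 11 faults.
Under LRU: F F F F . F . F F F F F F . F . . F → 13 faults.
A − B = 11 − 13 = -2.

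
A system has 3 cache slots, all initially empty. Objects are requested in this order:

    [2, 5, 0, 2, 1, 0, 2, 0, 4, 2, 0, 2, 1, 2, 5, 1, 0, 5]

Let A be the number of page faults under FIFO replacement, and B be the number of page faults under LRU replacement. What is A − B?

Under FIFO: F F F . F . F . F . F . F F F . F . → 11 faults.
Under LRU: F F F . F . . . F . . . F . F . F . → 8 faults.
A − B = 11 − 8 = 3.

3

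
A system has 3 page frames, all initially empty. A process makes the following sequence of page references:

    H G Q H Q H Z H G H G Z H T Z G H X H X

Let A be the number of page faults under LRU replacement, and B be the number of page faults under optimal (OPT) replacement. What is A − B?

2

Under LRU: F F F . . . F . F . . . . F . F F F . . → 9 faults.
Under OPT: F F F . . . F . . . . . . F . . F F . . → 7 faults.
A − B = 9 − 7 = 2.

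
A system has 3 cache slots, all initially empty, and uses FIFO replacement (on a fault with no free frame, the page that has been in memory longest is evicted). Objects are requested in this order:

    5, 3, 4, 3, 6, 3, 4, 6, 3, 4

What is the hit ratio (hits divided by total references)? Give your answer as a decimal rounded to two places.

5 -> miss, frames {5}
3 -> miss, frames {5,3}
4 -> miss, frames {5,3,4}
3 -> hit
6 -> miss, evict 5, frames {3,4,6}
3 -> hit
4 -> hit
6 -> hit
3 -> hit
4 -> hit
Hits: 6 of 10 references → 6/10 = 0.6000.

0.60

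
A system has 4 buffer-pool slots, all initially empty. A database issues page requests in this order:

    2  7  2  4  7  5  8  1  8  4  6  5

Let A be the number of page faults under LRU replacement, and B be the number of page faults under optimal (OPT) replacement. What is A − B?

2

Under LRU: F F . F . F F F . F F F → 9 faults.
Under OPT: F F . F . F F F . . F . → 7 faults.
A − B = 9 − 7 = 2.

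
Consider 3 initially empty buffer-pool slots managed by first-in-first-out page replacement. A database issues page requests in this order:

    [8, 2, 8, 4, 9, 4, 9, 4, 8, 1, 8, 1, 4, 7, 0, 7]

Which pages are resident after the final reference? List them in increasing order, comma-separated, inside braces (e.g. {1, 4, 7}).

8 -> fault, frames [8]
2 -> fault, frames [8, 2]
8 -> hit
4 -> fault, frames [8, 2, 4]
9 -> fault, evict 8, frames [2, 4, 9]
4 -> hit
9 -> hit
4 -> hit
8 -> fault, evict 2, frames [4, 9, 8]
1 -> fault, evict 4, frames [9, 8, 1]
8 -> hit
1 -> hit
4 -> fault, evict 9, frames [8, 1, 4]
7 -> fault, evict 8, frames [1, 4, 7]
0 -> fault, evict 1, frames [4, 7, 0]
7 -> hit

{0, 4, 7}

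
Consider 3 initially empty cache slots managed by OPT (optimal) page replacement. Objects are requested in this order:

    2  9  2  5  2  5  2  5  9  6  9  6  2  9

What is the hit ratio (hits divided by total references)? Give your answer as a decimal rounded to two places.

2 -> fault, frames (2)
9 -> fault, frames (2 9)
2 -> hit
5 -> fault, frames (2 9 5)
2 -> hit
5 -> hit
2 -> hit
5 -> hit
9 -> hit
6 -> fault, evict 5, frames (2 9 6)
9 -> hit
6 -> hit
2 -> hit
9 -> hit
Hits: 10 of 14 references → 10/14 = 0.7143.

0.71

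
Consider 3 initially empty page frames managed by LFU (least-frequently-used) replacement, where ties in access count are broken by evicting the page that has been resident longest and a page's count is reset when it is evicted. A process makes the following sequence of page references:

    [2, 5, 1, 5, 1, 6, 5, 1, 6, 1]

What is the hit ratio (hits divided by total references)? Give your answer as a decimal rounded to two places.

2 -> miss, frames (2)
5 -> miss, frames (2 5)
1 -> miss, frames (2 5 1)
5 -> hit
1 -> hit
6 -> miss, evict 2, frames (5 1 6)
5 -> hit
1 -> hit
6 -> hit
1 -> hit
Hits: 6 of 10 references → 6/10 = 0.6000.

0.60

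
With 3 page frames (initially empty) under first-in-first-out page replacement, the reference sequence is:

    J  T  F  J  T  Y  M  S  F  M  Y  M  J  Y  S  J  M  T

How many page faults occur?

12

J -> fault, frames [J]
T -> fault, frames [J, T]
F -> fault, frames [J, T, F]
J -> hit
T -> hit
Y -> fault, evict J, frames [T, F, Y]
M -> fault, evict T, frames [F, Y, M]
S -> fault, evict F, frames [Y, M, S]
F -> fault, evict Y, frames [M, S, F]
M -> hit
Y -> fault, evict M, frames [S, F, Y]
M -> fault, evict S, frames [F, Y, M]
J -> fault, evict F, frames [Y, M, J]
Y -> hit
S -> fault, evict Y, frames [M, J, S]
J -> hit
M -> hit
T -> fault, evict M, frames [J, S, T]
Page faults: 12.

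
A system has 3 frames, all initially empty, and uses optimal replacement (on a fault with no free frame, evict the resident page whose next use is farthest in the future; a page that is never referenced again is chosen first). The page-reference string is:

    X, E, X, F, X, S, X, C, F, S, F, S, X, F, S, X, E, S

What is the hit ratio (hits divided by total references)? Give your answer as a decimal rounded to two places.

0.61

X: fault, frames (X)
E: fault, frames (X E)
X: hit
F: fault, frames (X E F)
X: hit
S: fault, evict E, frames (X F S)
X: hit
C: fault, evict X, frames (F S C)
F: hit
S: hit
F: hit
S: hit
X: fault, evict C, frames (F S X)
F: hit
S: hit
X: hit
E: fault, evict X, frames (F S E)
S: hit
Hits: 11 of 18 references → 11/18 = 0.6111.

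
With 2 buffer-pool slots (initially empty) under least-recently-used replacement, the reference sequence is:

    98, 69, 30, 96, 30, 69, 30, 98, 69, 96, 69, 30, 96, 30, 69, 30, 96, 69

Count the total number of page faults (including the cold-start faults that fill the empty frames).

98: miss, frames [98]
69: miss, frames [98, 69]
30: miss, evict 98, frames [69, 30]
96: miss, evict 69, frames [30, 96]
30: hit
69: miss, evict 96, frames [30, 69]
30: hit
98: miss, evict 69, frames [30, 98]
69: miss, evict 30, frames [98, 69]
96: miss, evict 98, frames [69, 96]
69: hit
30: miss, evict 96, frames [69, 30]
96: miss, evict 69, frames [30, 96]
30: hit
69: miss, evict 96, frames [30, 69]
30: hit
96: miss, evict 69, frames [30, 96]
69: miss, evict 30, frames [96, 69]
Page faults: 13.

13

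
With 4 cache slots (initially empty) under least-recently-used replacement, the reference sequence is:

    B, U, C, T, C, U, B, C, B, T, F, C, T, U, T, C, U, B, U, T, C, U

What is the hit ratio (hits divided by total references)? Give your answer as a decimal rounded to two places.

B → miss, frames [B]
U → miss, frames [B, U]
C → miss, frames [B, U, C]
T → miss, frames [B, U, C, T]
C → hit
U → hit
B → hit
C → hit
B → hit
T → hit
F → miss, evict U, frames [C, B, T, F]
C → hit
T → hit
U → miss, evict B, frames [F, C, T, U]
T → hit
C → hit
U → hit
B → miss, evict F, frames [T, C, U, B]
U → hit
T → hit
C → hit
U → hit
Hits: 15 of 22 references → 15/22 = 0.6818.

0.68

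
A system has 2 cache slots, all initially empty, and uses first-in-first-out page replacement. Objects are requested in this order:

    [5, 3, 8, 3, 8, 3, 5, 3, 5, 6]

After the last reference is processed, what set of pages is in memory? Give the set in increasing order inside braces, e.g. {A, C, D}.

5 -> miss, frames [5]
3 -> miss, frames [5, 3]
8 -> miss, evict 5, frames [3, 8]
3 -> hit
8 -> hit
3 -> hit
5 -> miss, evict 3, frames [8, 5]
3 -> miss, evict 8, frames [5, 3]
5 -> hit
6 -> miss, evict 5, frames [3, 6]

{3, 6}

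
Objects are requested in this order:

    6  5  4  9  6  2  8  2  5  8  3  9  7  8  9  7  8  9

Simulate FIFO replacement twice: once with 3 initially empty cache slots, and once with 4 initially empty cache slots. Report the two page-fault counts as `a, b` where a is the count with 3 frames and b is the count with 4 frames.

12, 11

3 frames: F F F F F F F . F . F F F F . . . . → 12 faults.
4 frames: F F F F . F F . F . F F F F . . . . → 11 faults.
11 < 12: adding a frame reduced faults, as is typical.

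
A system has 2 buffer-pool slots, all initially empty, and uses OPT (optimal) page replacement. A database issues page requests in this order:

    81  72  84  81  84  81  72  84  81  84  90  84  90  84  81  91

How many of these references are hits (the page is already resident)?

81 -> miss, frames {81}
72 -> miss, frames {81,72}
84 -> miss, evict 72, frames {81,84}
81 -> hit
84 -> hit
81 -> hit
72 -> miss, evict 81, frames {84,72}
84 -> hit
81 -> miss, evict 72, frames {84,81}
84 -> hit
90 -> miss, evict 81, frames {84,90}
84 -> hit
90 -> hit
84 -> hit
81 -> miss, evict 90, frames {84,81}
91 -> miss, evict 81, frames {84,91}
Hits: 8.

8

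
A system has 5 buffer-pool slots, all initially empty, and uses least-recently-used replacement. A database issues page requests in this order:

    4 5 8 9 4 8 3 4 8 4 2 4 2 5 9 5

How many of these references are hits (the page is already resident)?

4 -> fault, frames {4}
5 -> fault, frames {4,5}
8 -> fault, frames {4,5,8}
9 -> fault, frames {4,5,8,9}
4 -> hit
8 -> hit
3 -> fault, frames {5,9,4,8,3}
4 -> hit
8 -> hit
4 -> hit
2 -> fault, evict 5, frames {9,3,8,4,2}
4 -> hit
2 -> hit
5 -> fault, evict 9, frames {3,8,4,2,5}
9 -> fault, evict 3, frames {8,4,2,5,9}
5 -> hit
Hits: 8.

8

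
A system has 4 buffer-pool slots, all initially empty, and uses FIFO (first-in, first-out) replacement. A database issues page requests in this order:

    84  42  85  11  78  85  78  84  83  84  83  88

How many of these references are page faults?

84 → fault, frames [84]
42 → fault, frames [84, 42]
85 → fault, frames [84, 42, 85]
11 → fault, frames [84, 42, 85, 11]
78 → fault, evict 84, frames [42, 85, 11, 78]
85 → hit
78 → hit
84 → fault, evict 42, frames [85, 11, 78, 84]
83 → fault, evict 85, frames [11, 78, 84, 83]
84 → hit
83 → hit
88 → fault, evict 11, frames [78, 84, 83, 88]
Page faults: 8.

8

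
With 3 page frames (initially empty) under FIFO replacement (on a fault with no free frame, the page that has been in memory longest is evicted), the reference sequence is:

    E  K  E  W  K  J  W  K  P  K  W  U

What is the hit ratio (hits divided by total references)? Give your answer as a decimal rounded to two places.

E → miss, frames (E)
K → miss, frames (E K)
E → hit
W → miss, frames (E K W)
K → hit
J → miss, evict E, frames (K W J)
W → hit
K → hit
P → miss, evict K, frames (W J P)
K → miss, evict W, frames (J P K)
W → miss, evict J, frames (P K W)
U → miss, evict P, frames (K W U)
Hits: 4 of 12 references → 4/12 = 0.3333.

0.33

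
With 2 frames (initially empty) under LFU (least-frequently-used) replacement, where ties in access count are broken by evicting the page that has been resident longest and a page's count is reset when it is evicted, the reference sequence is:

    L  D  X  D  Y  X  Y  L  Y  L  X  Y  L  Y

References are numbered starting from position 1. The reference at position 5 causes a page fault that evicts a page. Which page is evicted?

pos 1: L: miss, frames (L)
pos 2: D: miss, frames (L D)
pos 3: X: miss, evict L, frames (D X)
pos 4: D: hit
pos 5: Y: miss, evict X, frames (D Y)
At position 5, page X is evicted.

X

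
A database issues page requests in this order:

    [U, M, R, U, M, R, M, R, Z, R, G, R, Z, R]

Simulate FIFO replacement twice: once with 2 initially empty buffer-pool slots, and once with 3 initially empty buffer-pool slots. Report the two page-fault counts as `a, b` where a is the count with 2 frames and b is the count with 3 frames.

10, 5

2 frames: F F F F F F . . F . F F F . → 10 faults.
3 frames: F F F . . . . . F . F . . . → 5 faults.
5 < 10: adding a frame reduced faults, as is typical.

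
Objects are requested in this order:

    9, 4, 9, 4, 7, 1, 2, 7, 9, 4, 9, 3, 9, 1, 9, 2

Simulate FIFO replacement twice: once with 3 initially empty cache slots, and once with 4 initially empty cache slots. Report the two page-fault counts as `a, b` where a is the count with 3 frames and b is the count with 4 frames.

3 frames: F F . . F F F . F F . F . F F F → 11 faults.
4 frames: F F . . F F F . F F . F . F . F → 10 faults.
10 < 11: adding a frame reduced faults, as is typical.

11, 10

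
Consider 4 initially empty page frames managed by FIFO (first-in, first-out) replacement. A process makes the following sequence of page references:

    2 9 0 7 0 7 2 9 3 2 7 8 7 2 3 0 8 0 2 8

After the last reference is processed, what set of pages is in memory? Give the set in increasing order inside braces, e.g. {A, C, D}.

{0, 2, 3, 8}

2 -> miss, frames {2}
9 -> miss, frames {2,9}
0 -> miss, frames {2,9,0}
7 -> miss, frames {2,9,0,7}
0 -> hit
7 -> hit
2 -> hit
9 -> hit
3 -> miss, evict 2, frames {9,0,7,3}
2 -> miss, evict 9, frames {0,7,3,2}
7 -> hit
8 -> miss, evict 0, frames {7,3,2,8}
7 -> hit
2 -> hit
3 -> hit
0 -> miss, evict 7, frames {3,2,8,0}
8 -> hit
0 -> hit
2 -> hit
8 -> hit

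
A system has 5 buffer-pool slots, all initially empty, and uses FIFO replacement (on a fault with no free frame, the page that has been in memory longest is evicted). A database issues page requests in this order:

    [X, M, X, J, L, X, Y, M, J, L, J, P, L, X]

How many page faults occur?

7

X: miss, frames [X]
M: miss, frames [X, M]
X: hit
J: miss, frames [X, M, J]
L: miss, frames [X, M, J, L]
X: hit
Y: miss, frames [X, M, J, L, Y]
M: hit
J: hit
L: hit
J: hit
P: miss, evict X, frames [M, J, L, Y, P]
L: hit
X: miss, evict M, frames [J, L, Y, P, X]
Page faults: 7.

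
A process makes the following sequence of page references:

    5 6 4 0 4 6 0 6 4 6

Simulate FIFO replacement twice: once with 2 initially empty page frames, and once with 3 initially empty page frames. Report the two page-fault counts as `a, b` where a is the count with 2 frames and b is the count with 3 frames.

6, 4

2 frames: F F F F . F . . F . → 6 faults.
3 frames: F F F F . . . . . . → 4 faults.
4 < 6: adding a frame reduced faults, as is typical.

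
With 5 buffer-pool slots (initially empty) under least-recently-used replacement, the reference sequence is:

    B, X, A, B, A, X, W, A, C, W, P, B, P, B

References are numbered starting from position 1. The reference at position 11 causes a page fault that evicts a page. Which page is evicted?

B

pos 1: B: fault, frames [B]
pos 2: X: fault, frames [B, X]
pos 3: A: fault, frames [B, X, A]
pos 4: B: hit
pos 5: A: hit
pos 6: X: hit
pos 7: W: fault, frames [B, A, X, W]
pos 8: A: hit
pos 9: C: fault, frames [B, X, W, A, C]
pos 10: W: hit
pos 11: P: fault, evict B, frames [X, A, C, W, P]
At position 11, page B is evicted.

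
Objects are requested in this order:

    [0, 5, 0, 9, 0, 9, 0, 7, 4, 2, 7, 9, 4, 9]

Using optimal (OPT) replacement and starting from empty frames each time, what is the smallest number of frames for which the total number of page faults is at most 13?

f=1: 14 faults
f=2: 8 faults
f=3: 7 faults
f=4: 6 faults
f=5: 6 faults
f=6: 6 faults
Smallest f with faults ≤ 13 is 2.

2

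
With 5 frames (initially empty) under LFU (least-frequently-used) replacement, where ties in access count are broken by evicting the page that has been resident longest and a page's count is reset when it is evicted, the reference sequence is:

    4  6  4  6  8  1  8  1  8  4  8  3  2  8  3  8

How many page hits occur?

4: fault, frames {4}
6: fault, frames {4,6}
4: hit
6: hit
8: fault, frames {4,6,8}
1: fault, frames {4,6,8,1}
8: hit
1: hit
8: hit
4: hit
8: hit
3: fault, frames {4,6,8,1,3}
2: fault, evict 3, frames {4,6,8,1,2}
8: hit
3: fault, evict 2, frames {4,6,8,1,3}
8: hit
Hits: 9.

9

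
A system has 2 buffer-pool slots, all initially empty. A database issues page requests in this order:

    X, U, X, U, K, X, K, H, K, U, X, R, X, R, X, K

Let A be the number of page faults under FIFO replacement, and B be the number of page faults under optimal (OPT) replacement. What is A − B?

Under FIFO: F F . . F F . F F F F F . . . F → 10 faults.
Under OPT: F F . . F . . F . F F F . . . F → 8 faults.
A − B = 10 − 8 = 2.

2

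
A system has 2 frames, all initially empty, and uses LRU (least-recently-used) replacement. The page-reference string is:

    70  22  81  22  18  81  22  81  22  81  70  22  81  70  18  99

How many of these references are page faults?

70 → fault, frames (70)
22 → fault, frames (70 22)
81 → fault, evict 70, frames (22 81)
22 → hit
18 → fault, evict 81, frames (22 18)
81 → fault, evict 22, frames (18 81)
22 → fault, evict 18, frames (81 22)
81 → hit
22 → hit
81 → hit
70 → fault, evict 22, frames (81 70)
22 → fault, evict 81, frames (70 22)
81 → fault, evict 70, frames (22 81)
70 → fault, evict 22, frames (81 70)
18 → fault, evict 81, frames (70 18)
99 → fault, evict 70, frames (18 99)
Page faults: 12.

12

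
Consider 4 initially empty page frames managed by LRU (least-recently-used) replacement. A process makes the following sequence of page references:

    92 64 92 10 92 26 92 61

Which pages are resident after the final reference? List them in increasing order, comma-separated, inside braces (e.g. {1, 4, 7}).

92 -> fault, frames {92}
64 -> fault, frames {92,64}
92 -> hit
10 -> fault, frames {64,92,10}
92 -> hit
26 -> fault, frames {64,10,92,26}
92 -> hit
61 -> fault, evict 64, frames {10,26,92,61}

{10, 26, 61, 92}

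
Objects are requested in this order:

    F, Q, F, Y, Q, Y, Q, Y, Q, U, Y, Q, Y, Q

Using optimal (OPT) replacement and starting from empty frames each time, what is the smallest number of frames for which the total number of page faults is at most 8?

2

f=1: 14 faults
f=2: 5 faults
f=3: 4 faults
f=4: 4 faults
Smallest f with faults ≤ 8 is 2.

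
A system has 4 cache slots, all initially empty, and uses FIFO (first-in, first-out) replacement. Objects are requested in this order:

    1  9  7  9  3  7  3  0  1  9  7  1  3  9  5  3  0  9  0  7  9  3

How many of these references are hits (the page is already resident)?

1 -> miss, frames [1]
9 -> miss, frames [1, 9]
7 -> miss, frames [1, 9, 7]
9 -> hit
3 -> miss, frames [1, 9, 7, 3]
7 -> hit
3 -> hit
0 -> miss, evict 1, frames [9, 7, 3, 0]
1 -> miss, evict 9, frames [7, 3, 0, 1]
9 -> miss, evict 7, frames [3, 0, 1, 9]
7 -> miss, evict 3, frames [0, 1, 9, 7]
1 -> hit
3 -> miss, evict 0, frames [1, 9, 7, 3]
9 -> hit
5 -> miss, evict 1, frames [9, 7, 3, 5]
3 -> hit
0 -> miss, evict 9, frames [7, 3, 5, 0]
9 -> miss, evict 7, frames [3, 5, 0, 9]
0 -> hit
7 -> miss, evict 3, frames [5, 0, 9, 7]
9 -> hit
3 -> miss, evict 5, frames [0, 9, 7, 3]
Hits: 8.

8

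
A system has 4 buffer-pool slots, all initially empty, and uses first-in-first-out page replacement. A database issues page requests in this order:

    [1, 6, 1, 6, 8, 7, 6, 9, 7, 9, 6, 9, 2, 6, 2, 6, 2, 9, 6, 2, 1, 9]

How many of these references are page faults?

8

1: miss, frames [1]
6: miss, frames [1, 6]
1: hit
6: hit
8: miss, frames [1, 6, 8]
7: miss, frames [1, 6, 8, 7]
6: hit
9: miss, evict 1, frames [6, 8, 7, 9]
7: hit
9: hit
6: hit
9: hit
2: miss, evict 6, frames [8, 7, 9, 2]
6: miss, evict 8, frames [7, 9, 2, 6]
2: hit
6: hit
2: hit
9: hit
6: hit
2: hit
1: miss, evict 7, frames [9, 2, 6, 1]
9: hit
Page faults: 8.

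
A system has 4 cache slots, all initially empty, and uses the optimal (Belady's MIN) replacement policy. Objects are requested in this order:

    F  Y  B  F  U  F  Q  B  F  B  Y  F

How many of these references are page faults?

5

F → miss, frames [F]
Y → miss, frames [F, Y]
B → miss, frames [F, Y, B]
F → hit
U → miss, frames [F, Y, B, U]
F → hit
Q → miss, evict U, frames [F, Y, B, Q]
B → hit
F → hit
B → hit
Y → hit
F → hit
Page faults: 5.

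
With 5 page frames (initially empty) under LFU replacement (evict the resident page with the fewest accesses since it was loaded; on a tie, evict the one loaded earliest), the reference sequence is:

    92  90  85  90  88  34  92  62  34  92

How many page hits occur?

4

92 → fault, frames [92]
90 → fault, frames [92, 90]
85 → fault, frames [92, 90, 85]
90 → hit
88 → fault, frames [92, 90, 85, 88]
34 → fault, frames [92, 90, 85, 88, 34]
92 → hit
62 → fault, evict 85, frames [92, 90, 88, 34, 62]
34 → hit
92 → hit
Hits: 4.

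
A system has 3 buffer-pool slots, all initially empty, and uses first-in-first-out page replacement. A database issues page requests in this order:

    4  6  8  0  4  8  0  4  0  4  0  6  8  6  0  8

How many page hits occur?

8

4: miss, frames [4]
6: miss, frames [4, 6]
8: miss, frames [4, 6, 8]
0: miss, evict 4, frames [6, 8, 0]
4: miss, evict 6, frames [8, 0, 4]
8: hit
0: hit
4: hit
0: hit
4: hit
0: hit
6: miss, evict 8, frames [0, 4, 6]
8: miss, evict 0, frames [4, 6, 8]
6: hit
0: miss, evict 4, frames [6, 8, 0]
8: hit
Hits: 8.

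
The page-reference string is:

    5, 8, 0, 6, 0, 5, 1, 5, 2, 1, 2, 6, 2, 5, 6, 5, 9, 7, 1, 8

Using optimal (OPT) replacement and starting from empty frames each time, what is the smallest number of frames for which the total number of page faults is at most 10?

f=1: 20 faults
f=2: 13 faults
f=3: 10 faults
f=4: 9 faults
f=5: 8 faults
f=6: 8 faults
f=7: 8 faults
f=8: 8 faults
Smallest f with faults ≤ 10 is 3.

3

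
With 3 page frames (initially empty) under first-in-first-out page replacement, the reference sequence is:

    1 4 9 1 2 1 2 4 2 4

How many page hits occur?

1 -> miss, frames (1)
4 -> miss, frames (1 4)
9 -> miss, frames (1 4 9)
1 -> hit
2 -> miss, evict 1, frames (4 9 2)
1 -> miss, evict 4, frames (9 2 1)
2 -> hit
4 -> miss, evict 9, frames (2 1 4)
2 -> hit
4 -> hit
Hits: 4.

4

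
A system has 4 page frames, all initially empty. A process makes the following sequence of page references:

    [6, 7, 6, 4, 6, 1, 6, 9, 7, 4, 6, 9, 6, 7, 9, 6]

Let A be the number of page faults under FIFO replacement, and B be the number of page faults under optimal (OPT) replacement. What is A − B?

2

Under FIFO: F F . F . F . F . . F . . F . . → 7 faults.
Under OPT: F F . F . F . F . . . . . . . . → 5 faults.
A − B = 7 − 5 = 2.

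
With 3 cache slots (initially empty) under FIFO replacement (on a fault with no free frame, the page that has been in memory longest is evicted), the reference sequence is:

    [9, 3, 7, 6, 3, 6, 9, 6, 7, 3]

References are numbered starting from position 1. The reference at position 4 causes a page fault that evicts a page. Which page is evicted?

9

pos 1: 9 → fault, frames {9}
pos 2: 3 → fault, frames {9,3}
pos 3: 7 → fault, frames {9,3,7}
pos 4: 6 → fault, evict 9, frames {3,7,6}
At position 4, page 9 is evicted.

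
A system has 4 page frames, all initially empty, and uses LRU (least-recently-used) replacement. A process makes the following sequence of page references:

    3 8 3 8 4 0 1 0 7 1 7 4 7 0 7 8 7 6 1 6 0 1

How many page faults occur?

3: fault, frames {3}
8: fault, frames {3,8}
3: hit
8: hit
4: fault, frames {3,8,4}
0: fault, frames {3,8,4,0}
1: fault, evict 3, frames {8,4,0,1}
0: hit
7: fault, evict 8, frames {4,1,0,7}
1: hit
7: hit
4: hit
7: hit
0: hit
7: hit
8: fault, evict 1, frames {4,0,7,8}
7: hit
6: fault, evict 4, frames {0,8,7,6}
1: fault, evict 0, frames {8,7,6,1}
6: hit
0: fault, evict 8, frames {7,1,6,0}
1: hit
Page faults: 10.

10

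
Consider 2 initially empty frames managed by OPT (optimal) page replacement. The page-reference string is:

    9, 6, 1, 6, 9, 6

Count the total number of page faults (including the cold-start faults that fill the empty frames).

9: fault, frames (9)
6: fault, frames (9 6)
1: fault, evict 9, frames (6 1)
6: hit
9: fault, evict 1, frames (6 9)
6: hit
Page faults: 4.

4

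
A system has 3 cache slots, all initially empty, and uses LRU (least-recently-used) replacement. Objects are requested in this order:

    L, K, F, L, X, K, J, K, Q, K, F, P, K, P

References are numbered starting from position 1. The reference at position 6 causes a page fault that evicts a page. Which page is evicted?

pos 1: L -> fault, frames [L]
pos 2: K -> fault, frames [L, K]
pos 3: F -> fault, frames [L, K, F]
pos 4: L -> hit
pos 5: X -> fault, evict K, frames [F, L, X]
pos 6: K -> fault, evict F, frames [L, X, K]
At position 6, page F is evicted.

F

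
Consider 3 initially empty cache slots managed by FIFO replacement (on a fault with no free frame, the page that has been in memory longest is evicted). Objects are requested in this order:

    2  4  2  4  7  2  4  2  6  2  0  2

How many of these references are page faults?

6

2 → fault, frames [2]
4 → fault, frames [2, 4]
2 → hit
4 → hit
7 → fault, frames [2, 4, 7]
2 → hit
4 → hit
2 → hit
6 → fault, evict 2, frames [4, 7, 6]
2 → fault, evict 4, frames [7, 6, 2]
0 → fault, evict 7, frames [6, 2, 0]
2 → hit
Page faults: 6.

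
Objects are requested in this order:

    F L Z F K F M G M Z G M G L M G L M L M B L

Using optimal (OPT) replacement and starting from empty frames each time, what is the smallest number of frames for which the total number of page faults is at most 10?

3

f=1: 22 faults
f=2: 12 faults
f=3: 8 faults
f=4: 7 faults
f=5: 7 faults
f=6: 7 faults
f=7: 7 faults
Smallest f with faults ≤ 10 is 3.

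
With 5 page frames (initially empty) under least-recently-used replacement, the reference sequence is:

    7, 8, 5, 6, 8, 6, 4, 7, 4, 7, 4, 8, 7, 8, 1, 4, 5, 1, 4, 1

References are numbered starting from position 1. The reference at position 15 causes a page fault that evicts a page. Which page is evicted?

5

pos 1: 7 -> fault, frames {7}
pos 2: 8 -> fault, frames {7,8}
pos 3: 5 -> fault, frames {7,8,5}
pos 4: 6 -> fault, frames {7,8,5,6}
pos 5: 8 -> hit
pos 6: 6 -> hit
pos 7: 4 -> fault, frames {7,5,8,6,4}
pos 8: 7 -> hit
pos 9: 4 -> hit
pos 10: 7 -> hit
pos 11: 4 -> hit
pos 12: 8 -> hit
pos 13: 7 -> hit
pos 14: 8 -> hit
pos 15: 1 -> fault, evict 5, frames {6,4,7,8,1}
At position 15, page 5 is evicted.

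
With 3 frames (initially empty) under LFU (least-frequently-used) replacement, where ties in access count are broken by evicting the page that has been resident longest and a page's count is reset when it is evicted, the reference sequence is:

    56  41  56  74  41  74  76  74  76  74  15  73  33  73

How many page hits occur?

6

56 -> miss, frames {56}
41 -> miss, frames {56,41}
56 -> hit
74 -> miss, frames {56,41,74}
41 -> hit
74 -> hit
76 -> miss, evict 56, frames {41,74,76}
74 -> hit
76 -> hit
74 -> hit
15 -> miss, evict 41, frames {74,76,15}
73 -> miss, evict 15, frames {74,76,73}
33 -> miss, evict 73, frames {74,76,33}
73 -> miss, evict 33, frames {74,76,73}
Hits: 6.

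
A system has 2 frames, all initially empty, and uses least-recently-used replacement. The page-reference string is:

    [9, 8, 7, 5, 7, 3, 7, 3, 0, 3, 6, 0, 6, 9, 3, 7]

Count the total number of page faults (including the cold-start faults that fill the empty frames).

11

9 → miss, frames {9}
8 → miss, frames {9,8}
7 → miss, evict 9, frames {8,7}
5 → miss, evict 8, frames {7,5}
7 → hit
3 → miss, evict 5, frames {7,3}
7 → hit
3 → hit
0 → miss, evict 7, frames {3,0}
3 → hit
6 → miss, evict 0, frames {3,6}
0 → miss, evict 3, frames {6,0}
6 → hit
9 → miss, evict 0, frames {6,9}
3 → miss, evict 6, frames {9,3}
7 → miss, evict 9, frames {3,7}
Page faults: 11.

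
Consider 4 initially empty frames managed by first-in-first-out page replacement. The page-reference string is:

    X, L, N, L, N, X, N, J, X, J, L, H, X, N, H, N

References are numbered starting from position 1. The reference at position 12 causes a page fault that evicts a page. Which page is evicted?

X

pos 1: X: fault, frames [X]
pos 2: L: fault, frames [X, L]
pos 3: N: fault, frames [X, L, N]
pos 4: L: hit
pos 5: N: hit
pos 6: X: hit
pos 7: N: hit
pos 8: J: fault, frames [X, L, N, J]
pos 9: X: hit
pos 10: J: hit
pos 11: L: hit
pos 12: H: fault, evict X, frames [L, N, J, H]
At position 12, page X is evicted.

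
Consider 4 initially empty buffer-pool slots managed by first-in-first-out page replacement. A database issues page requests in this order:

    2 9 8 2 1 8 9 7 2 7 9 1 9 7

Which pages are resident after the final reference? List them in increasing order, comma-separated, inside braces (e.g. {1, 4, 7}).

2 → miss, frames (2)
9 → miss, frames (2 9)
8 → miss, frames (2 9 8)
2 → hit
1 → miss, frames (2 9 8 1)
8 → hit
9 → hit
7 → miss, evict 2, frames (9 8 1 7)
2 → miss, evict 9, frames (8 1 7 2)
7 → hit
9 → miss, evict 8, frames (1 7 2 9)
1 → hit
9 → hit
7 → hit

{1, 2, 7, 9}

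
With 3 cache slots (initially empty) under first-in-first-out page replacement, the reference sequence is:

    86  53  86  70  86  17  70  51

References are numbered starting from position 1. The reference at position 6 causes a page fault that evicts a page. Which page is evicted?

pos 1: 86 -> miss, frames (86)
pos 2: 53 -> miss, frames (86 53)
pos 3: 86 -> hit
pos 4: 70 -> miss, frames (86 53 70)
pos 5: 86 -> hit
pos 6: 17 -> miss, evict 86, frames (53 70 17)
At position 6, page 86 is evicted.

86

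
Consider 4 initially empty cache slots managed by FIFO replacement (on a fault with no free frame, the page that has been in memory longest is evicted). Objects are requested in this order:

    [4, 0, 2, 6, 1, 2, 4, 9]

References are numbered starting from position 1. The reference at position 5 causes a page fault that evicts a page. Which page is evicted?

pos 1: 4 -> miss, frames (4)
pos 2: 0 -> miss, frames (4 0)
pos 3: 2 -> miss, frames (4 0 2)
pos 4: 6 -> miss, frames (4 0 2 6)
pos 5: 1 -> miss, evict 4, frames (0 2 6 1)
At position 5, page 4 is evicted.

4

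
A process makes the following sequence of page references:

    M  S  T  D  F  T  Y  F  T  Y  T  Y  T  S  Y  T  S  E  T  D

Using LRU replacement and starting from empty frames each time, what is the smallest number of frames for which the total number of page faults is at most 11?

3

f=1: 20 faults
f=2: 17 faults
f=3: 9 faults
f=4: 9 faults
f=5: 8 faults
f=6: 7 faults
f=7: 7 faults
Smallest f with faults ≤ 11 is 3.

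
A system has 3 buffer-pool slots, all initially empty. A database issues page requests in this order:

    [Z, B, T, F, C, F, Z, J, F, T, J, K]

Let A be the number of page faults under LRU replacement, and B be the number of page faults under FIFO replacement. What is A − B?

Under LRU: F F F F F . F F . F . F → 9 faults.
Under FIFO: F F F F F . F F F F . F → 10 faults.
A − B = 9 − 10 = -1.

-1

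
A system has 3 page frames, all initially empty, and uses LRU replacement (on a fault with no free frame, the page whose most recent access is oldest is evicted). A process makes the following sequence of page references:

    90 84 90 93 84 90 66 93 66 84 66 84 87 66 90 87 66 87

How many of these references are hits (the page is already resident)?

10

90 -> fault, frames (90)
84 -> fault, frames (90 84)
90 -> hit
93 -> fault, frames (84 90 93)
84 -> hit
90 -> hit
66 -> fault, evict 93, frames (84 90 66)
93 -> fault, evict 84, frames (90 66 93)
66 -> hit
84 -> fault, evict 90, frames (93 66 84)
66 -> hit
84 -> hit
87 -> fault, evict 93, frames (66 84 87)
66 -> hit
90 -> fault, evict 84, frames (87 66 90)
87 -> hit
66 -> hit
87 -> hit
Hits: 10.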